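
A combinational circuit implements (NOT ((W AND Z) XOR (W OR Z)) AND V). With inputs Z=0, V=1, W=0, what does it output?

Substituting: (NOT ((0 AND 0) XOR (0 OR 0)) AND 1)
= 1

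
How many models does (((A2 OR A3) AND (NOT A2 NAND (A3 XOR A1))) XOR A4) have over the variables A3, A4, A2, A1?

Satisfying assignments: (0,0,1,0), (0,0,1,1), (0,1,0,0), (0,1,0,1), (1,0,0,1), (1,0,1,0), (1,0,1,1), (1,1,0,0)
Count: 8 out of 16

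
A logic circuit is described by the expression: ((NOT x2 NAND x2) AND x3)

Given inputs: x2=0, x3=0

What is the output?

Substituting: ((NOT 0 NAND 0) AND 0)
= 0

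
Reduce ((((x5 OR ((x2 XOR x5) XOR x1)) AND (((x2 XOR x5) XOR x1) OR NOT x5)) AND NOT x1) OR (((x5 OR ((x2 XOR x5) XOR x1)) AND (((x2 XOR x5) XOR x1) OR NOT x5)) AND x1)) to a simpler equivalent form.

By distribution ((E AND v) OR (E AND NOT v) = E) then distribution ((E OR v) AND (E OR NOT v) = E):
= ((x2 XOR x5) XOR x1)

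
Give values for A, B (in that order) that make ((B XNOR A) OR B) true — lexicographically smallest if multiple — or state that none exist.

A=0, B=0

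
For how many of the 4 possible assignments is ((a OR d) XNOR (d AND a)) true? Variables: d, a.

Satisfying assignments: (0,0), (1,1)
Count: 2 out of 4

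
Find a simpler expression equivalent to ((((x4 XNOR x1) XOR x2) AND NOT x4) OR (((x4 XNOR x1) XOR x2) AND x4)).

By distribution ((E AND v) OR (E AND NOT v) = E):
= ((x4 XNOR x1) XOR x2)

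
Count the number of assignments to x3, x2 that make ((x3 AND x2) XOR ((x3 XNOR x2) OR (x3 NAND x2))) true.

Satisfying assignments: (0,0), (0,1), (1,0)
Count: 3 out of 4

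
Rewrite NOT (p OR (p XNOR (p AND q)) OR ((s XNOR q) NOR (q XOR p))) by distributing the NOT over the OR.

NOT p AND NOT (p XNOR (p AND q)) AND NOT ((s XNOR q) NOR (q XOR p))
De Morgan's: NOT(OR of terms) = AND of negations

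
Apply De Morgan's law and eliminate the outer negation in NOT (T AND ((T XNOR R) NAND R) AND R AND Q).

NOT T OR NOT ((T XNOR R) NAND R) OR NOT R OR NOT Q
De Morgan's: NOT(AND of terms) = OR of negations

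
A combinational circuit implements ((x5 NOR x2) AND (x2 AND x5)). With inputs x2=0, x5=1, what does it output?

Substituting: ((1 NOR 0) AND (0 AND 1))
= 0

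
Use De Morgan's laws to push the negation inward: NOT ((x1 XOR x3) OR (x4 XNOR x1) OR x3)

NOT (x1 XOR x3) AND NOT (x4 XNOR x1) AND NOT x3
De Morgan's: NOT(OR of terms) = AND of negations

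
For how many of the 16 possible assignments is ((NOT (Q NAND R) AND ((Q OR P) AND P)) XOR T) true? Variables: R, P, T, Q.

Satisfying assignments: (0,0,1,0), (0,0,1,1), (0,1,1,0), (0,1,1,1), (1,0,1,0), (1,0,1,1), (1,1,0,1), (1,1,1,0)
Count: 8 out of 16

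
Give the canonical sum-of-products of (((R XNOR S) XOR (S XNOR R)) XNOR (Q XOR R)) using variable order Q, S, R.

Σm(0, 2, 5, 7) = (NOT Q AND NOT S AND NOT R) OR (NOT Q AND S AND NOT R) OR (Q AND NOT S AND R) OR (Q AND S AND R)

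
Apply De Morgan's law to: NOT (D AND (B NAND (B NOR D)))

NOT D OR NOT (B NAND (B NOR D))
De Morgan's: NOT(AND of terms) = OR of negations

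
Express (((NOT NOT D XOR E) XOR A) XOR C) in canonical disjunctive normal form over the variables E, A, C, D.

(NOT E AND NOT A AND NOT C AND D) OR (NOT E AND NOT A AND C AND NOT D) OR (NOT E AND A AND NOT C AND NOT D) OR (NOT E AND A AND C AND D) OR (E AND NOT A AND NOT C AND NOT D) OR (E AND NOT A AND C AND D) OR (E AND A AND NOT C AND D) OR (E AND A AND C AND NOT D)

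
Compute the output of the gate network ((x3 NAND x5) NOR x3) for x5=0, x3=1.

Substituting: ((1 NAND 0) NOR 1)
= 0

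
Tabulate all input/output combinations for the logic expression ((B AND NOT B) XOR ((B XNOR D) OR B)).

B | D | Output
--------------
0 | 0 | 1
0 | 1 | 0
1 | 0 | 1
1 | 1 | 1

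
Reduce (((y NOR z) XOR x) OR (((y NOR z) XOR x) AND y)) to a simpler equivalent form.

By absorption (E OR (E AND v) = E):
= ((y NOR z) XOR x)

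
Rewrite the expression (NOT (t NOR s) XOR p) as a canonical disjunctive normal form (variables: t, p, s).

(NOT t AND NOT p AND s) OR (NOT t AND p AND NOT s) OR (t AND NOT p AND NOT s) OR (t AND NOT p AND s)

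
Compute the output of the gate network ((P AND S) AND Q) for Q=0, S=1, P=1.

Substituting: ((1 AND 1) AND 0)
= 0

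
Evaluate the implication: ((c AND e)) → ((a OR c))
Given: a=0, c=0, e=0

Antecedent ((c AND e)) = 0; consequent ((a OR c)) = 0.
0 → 0 = 1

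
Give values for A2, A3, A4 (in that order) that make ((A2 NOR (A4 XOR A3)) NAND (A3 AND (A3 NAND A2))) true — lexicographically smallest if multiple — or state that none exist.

A2=0, A3=0, A4=0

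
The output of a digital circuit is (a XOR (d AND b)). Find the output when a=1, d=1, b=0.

Substituting: (1 XOR (1 AND 0))
= 1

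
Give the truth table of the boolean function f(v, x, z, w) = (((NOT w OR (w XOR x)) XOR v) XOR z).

v | x | z | w | Output
----------------------
0 | 0 | 0 | 0 | 1
0 | 0 | 0 | 1 | 1
0 | 0 | 1 | 0 | 0
0 | 0 | 1 | 1 | 0
0 | 1 | 0 | 0 | 1
0 | 1 | 0 | 1 | 0
0 | 1 | 1 | 0 | 0
0 | 1 | 1 | 1 | 1
1 | 0 | 0 | 0 | 0
1 | 0 | 0 | 1 | 0
1 | 0 | 1 | 0 | 1
1 | 0 | 1 | 1 | 1
1 | 1 | 0 | 0 | 0
1 | 1 | 0 | 1 | 1
1 | 1 | 1 | 0 | 1
1 | 1 | 1 | 1 | 0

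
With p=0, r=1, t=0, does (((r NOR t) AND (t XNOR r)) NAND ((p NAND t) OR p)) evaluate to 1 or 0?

Substituting: (((1 NOR 0) AND (0 XNOR 1)) NAND ((0 NAND 0) OR 0))
= 1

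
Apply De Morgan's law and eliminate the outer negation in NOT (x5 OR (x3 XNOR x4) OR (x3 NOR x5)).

NOT x5 AND NOT (x3 XNOR x4) AND NOT (x3 NOR x5)
De Morgan's: NOT(OR of terms) = AND of negations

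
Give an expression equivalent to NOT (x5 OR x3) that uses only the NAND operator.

(((x5 NAND x5) NAND (x3 NAND x3)) NAND ((x5 NAND x5) NAND (x3 NAND x3)))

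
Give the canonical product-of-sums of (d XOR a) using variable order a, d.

ΠM(0, 3) = (a OR d) AND (NOT a OR NOT d)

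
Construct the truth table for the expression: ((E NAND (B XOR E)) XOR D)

D | B | E | Output
------------------
0 | 0 | 0 | 1
0 | 0 | 1 | 0
0 | 1 | 0 | 1
0 | 1 | 1 | 1
1 | 0 | 0 | 0
1 | 0 | 1 | 1
1 | 1 | 0 | 0
1 | 1 | 1 | 0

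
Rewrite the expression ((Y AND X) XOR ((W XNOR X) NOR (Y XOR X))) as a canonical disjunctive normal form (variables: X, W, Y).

(NOT X AND W AND NOT Y) OR (X AND W AND Y)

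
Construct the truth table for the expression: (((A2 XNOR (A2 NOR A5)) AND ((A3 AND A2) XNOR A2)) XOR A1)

A2 | A5 | A1 | A3 | Output
--------------------------
0 | 0 | 0 | 0 | 0
0 | 0 | 0 | 1 | 0
0 | 0 | 1 | 0 | 1
0 | 0 | 1 | 1 | 1
0 | 1 | 0 | 0 | 1
0 | 1 | 0 | 1 | 1
0 | 1 | 1 | 0 | 0
0 | 1 | 1 | 1 | 0
1 | 0 | 0 | 0 | 0
1 | 0 | 0 | 1 | 0
1 | 0 | 1 | 0 | 1
1 | 0 | 1 | 1 | 1
1 | 1 | 0 | 0 | 0
1 | 1 | 0 | 1 | 0
1 | 1 | 1 | 0 | 1
1 | 1 | 1 | 1 | 1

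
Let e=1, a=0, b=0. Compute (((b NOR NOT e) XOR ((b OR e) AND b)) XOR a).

Substituting: (((0 NOR NOT 1) XOR ((0 OR 1) AND 0)) XOR 0)
= 1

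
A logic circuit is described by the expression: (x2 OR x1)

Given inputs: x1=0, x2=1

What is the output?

Substituting: (1 OR 0)
= 1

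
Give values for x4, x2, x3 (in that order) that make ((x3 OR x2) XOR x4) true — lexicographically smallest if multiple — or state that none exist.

x4=0, x2=0, x3=1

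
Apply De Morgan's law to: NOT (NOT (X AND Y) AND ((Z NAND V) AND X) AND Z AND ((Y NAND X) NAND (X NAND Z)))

(X AND Y) OR NOT ((Z NAND V) AND X) OR NOT Z OR NOT ((Y NAND X) NAND (X NAND Z))
De Morgan's: NOT(AND of terms) = OR of negations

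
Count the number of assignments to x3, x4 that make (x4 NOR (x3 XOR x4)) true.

Satisfying assignments: (0,0)
Count: 1 out of 4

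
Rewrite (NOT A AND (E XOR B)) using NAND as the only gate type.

(((A NAND A) NAND ((E NAND (E NAND B)) NAND (B NAND (E NAND B)))) NAND ((A NAND A) NAND ((E NAND (E NAND B)) NAND (B NAND (E NAND B)))))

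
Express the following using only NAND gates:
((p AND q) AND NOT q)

((((p NAND q) NAND (p NAND q)) NAND (q NAND q)) NAND (((p NAND q) NAND (p NAND q)) NAND (q NAND q)))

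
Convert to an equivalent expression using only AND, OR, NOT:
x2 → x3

NOT x2 OR x3
(Implication elimination: A → B = NOT A OR B)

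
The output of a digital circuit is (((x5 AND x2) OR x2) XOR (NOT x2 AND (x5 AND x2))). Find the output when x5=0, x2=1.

Substituting: (((0 AND 1) OR 1) XOR (NOT 1 AND (0 AND 1)))
= 1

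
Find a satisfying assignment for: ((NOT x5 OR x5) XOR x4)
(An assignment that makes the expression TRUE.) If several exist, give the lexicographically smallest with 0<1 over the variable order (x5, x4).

x5=0, x4=0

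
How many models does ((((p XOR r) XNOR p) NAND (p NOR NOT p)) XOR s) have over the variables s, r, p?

Satisfying assignments: (0,0,0), (0,0,1), (0,1,0), (0,1,1)
Count: 4 out of 8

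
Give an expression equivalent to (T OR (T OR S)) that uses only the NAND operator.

((T NAND T) NAND (((T NAND T) NAND (S NAND S)) NAND ((T NAND T) NAND (S NAND S))))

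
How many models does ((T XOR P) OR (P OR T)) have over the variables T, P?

Satisfying assignments: (0,1), (1,0), (1,1)
Count: 3 out of 4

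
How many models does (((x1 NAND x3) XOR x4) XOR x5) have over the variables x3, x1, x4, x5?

Satisfying assignments: (0,0,0,0), (0,0,1,1), (0,1,0,0), (0,1,1,1), (1,0,0,0), (1,0,1,1), (1,1,0,1), (1,1,1,0)
Count: 8 out of 16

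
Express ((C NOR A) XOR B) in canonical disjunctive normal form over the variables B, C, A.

(NOT B AND NOT C AND NOT A) OR (B AND NOT C AND A) OR (B AND C AND NOT A) OR (B AND C AND A)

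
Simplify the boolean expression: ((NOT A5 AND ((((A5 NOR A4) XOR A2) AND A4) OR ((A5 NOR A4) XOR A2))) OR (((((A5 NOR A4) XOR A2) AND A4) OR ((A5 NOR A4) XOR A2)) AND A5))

By distribution ((E AND v) OR (E AND NOT v) = E) then absorption (E OR (E AND v) = E):
= ((A5 NOR A4) XOR A2)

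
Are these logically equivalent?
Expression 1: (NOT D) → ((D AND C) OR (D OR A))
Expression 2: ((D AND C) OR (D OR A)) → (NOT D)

No, Converse is not equivalent to original (counterexample: D=0, C=0, A=0)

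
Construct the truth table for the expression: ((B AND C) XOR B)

C | B | Output
--------------
0 | 0 | 0
0 | 1 | 1
1 | 0 | 0
1 | 1 | 0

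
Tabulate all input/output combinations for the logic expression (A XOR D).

D | A | Output
--------------
0 | 0 | 0
0 | 1 | 1
1 | 0 | 1
1 | 1 | 0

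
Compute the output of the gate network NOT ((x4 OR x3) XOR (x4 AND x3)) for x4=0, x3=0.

Substituting: NOT ((0 OR 0) XOR (0 AND 0))
= 1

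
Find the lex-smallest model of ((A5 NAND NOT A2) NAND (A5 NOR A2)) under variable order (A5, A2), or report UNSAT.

A5=0, A2=1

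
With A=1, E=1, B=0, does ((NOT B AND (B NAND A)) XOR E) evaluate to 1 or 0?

Substituting: ((NOT 0 AND (0 NAND 1)) XOR 1)
= 0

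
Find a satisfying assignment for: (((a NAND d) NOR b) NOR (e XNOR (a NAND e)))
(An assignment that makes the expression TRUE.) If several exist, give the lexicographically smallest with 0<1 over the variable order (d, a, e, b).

d=0, a=0, e=0, b=0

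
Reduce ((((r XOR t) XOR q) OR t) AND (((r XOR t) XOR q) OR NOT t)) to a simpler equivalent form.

By distribution ((E OR v) AND (E OR NOT v) = E):
= ((r XOR t) XOR q)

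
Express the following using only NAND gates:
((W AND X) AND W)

((((W NAND X) NAND (W NAND X)) NAND W) NAND (((W NAND X) NAND (W NAND X)) NAND W))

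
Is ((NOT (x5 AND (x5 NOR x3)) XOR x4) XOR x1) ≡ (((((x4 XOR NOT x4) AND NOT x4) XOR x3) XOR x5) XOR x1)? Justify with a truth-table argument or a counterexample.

No. Counterexample: with x3=0, x5=1, x4=0, x1=0, Expression 1 = 1 but Expression 2 = 0.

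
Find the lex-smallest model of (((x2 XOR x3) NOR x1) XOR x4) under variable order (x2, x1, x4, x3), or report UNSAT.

x2=0, x1=0, x4=0, x3=0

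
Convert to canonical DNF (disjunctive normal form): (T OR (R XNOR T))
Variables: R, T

(NOT R AND NOT T) OR (NOT R AND T) OR (R AND T)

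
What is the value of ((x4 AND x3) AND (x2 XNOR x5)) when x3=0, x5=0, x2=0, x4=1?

Substituting: ((1 AND 0) AND (0 XNOR 0))
= 0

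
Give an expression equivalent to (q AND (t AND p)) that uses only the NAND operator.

((q NAND ((t NAND p) NAND (t NAND p))) NAND (q NAND ((t NAND p) NAND (t NAND p))))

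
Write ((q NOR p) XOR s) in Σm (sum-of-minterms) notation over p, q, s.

Σm(0, 3, 5, 7) = (NOT p AND NOT q AND NOT s) OR (NOT p AND q AND s) OR (p AND NOT q AND s) OR (p AND q AND s)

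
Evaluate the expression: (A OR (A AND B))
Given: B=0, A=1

Substituting: (1 OR (1 AND 0))
= 1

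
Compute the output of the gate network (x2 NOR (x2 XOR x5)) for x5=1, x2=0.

Substituting: (0 NOR (0 XOR 1))
= 0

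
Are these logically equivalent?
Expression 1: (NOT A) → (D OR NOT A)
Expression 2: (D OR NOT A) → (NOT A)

No, Converse is not equivalent to original (counterexample: A=1, D=1)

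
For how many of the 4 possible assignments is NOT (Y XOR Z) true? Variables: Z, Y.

Satisfying assignments: (0,0), (1,1)
Count: 2 out of 4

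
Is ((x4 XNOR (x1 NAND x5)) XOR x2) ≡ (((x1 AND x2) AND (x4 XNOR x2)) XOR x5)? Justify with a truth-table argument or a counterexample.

No. Counterexample: with x1=0, x4=0, x5=0, x2=1, Expression 1 = 1 but Expression 2 = 0.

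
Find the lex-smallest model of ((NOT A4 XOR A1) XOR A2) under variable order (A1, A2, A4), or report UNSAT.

A1=0, A2=0, A4=0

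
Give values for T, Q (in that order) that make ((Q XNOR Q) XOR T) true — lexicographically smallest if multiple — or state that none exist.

T=0, Q=0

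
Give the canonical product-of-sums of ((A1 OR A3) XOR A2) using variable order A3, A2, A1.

ΠM(0, 3, 6, 7) = (A3 OR A2 OR A1) AND (A3 OR NOT A2 OR NOT A1) AND (NOT A3 OR NOT A2 OR A1) AND (NOT A3 OR NOT A2 OR NOT A1)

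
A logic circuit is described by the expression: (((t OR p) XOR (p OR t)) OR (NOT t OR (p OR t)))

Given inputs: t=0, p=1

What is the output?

Substituting: (((0 OR 1) XOR (1 OR 0)) OR (NOT 0 OR (1 OR 0)))
= 1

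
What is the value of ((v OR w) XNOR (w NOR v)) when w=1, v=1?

Substituting: ((1 OR 1) XNOR (1 NOR 1))
= 0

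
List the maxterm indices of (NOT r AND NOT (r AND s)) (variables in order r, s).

ΠM(2, 3) = (NOT r OR s) AND (NOT r OR NOT s)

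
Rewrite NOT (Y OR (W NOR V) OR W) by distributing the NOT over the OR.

NOT Y AND NOT (W NOR V) AND NOT W
De Morgan's: NOT(OR of terms) = AND of negations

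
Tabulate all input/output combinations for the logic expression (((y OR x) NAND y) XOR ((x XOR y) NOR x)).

y | x | Output
--------------
0 | 0 | 0
0 | 1 | 1
1 | 0 | 0
1 | 1 | 0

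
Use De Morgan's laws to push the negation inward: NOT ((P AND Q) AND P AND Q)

NOT (P AND Q) OR NOT P OR NOT Q
De Morgan's: NOT(AND of terms) = OR of negations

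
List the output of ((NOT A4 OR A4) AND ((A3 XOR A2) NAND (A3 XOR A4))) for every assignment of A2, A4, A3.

A2 | A4 | A3 | Output
---------------------
0 | 0 | 0 | 1
0 | 0 | 1 | 0
0 | 1 | 0 | 1
0 | 1 | 1 | 1
1 | 0 | 0 | 1
1 | 0 | 1 | 1
1 | 1 | 0 | 0
1 | 1 | 1 | 1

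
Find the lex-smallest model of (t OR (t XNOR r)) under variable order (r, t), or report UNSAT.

r=0, t=0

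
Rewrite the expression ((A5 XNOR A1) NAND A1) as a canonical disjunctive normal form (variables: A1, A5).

(NOT A1 AND NOT A5) OR (NOT A1 AND A5) OR (A1 AND NOT A5)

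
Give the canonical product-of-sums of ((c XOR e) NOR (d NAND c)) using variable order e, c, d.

ΠM(0, 1, 2, 3, 4, 5, 6) = (e OR c OR d) AND (e OR c OR NOT d) AND (e OR NOT c OR d) AND (e OR NOT c OR NOT d) AND (NOT e OR c OR d) AND (NOT e OR c OR NOT d) AND (NOT e OR NOT c OR d)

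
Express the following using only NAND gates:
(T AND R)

((T NAND R) NAND (T NAND R))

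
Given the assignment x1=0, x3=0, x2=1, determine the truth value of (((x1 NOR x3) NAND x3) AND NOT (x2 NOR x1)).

Substituting: (((0 NOR 0) NAND 0) AND NOT (1 NOR 0))
= 1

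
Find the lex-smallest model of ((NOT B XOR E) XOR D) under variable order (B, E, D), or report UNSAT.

B=0, E=0, D=0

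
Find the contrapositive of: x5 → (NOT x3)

Contrapositive: x3 → NOT x5
Note: A statement and its contrapositive are logically equivalent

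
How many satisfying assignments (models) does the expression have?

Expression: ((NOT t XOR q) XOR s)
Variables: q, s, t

Satisfying assignments: (0,0,0), (0,1,1), (1,0,1), (1,1,0)
Count: 4 out of 8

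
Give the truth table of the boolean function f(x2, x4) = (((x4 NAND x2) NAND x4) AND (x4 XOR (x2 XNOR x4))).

x2 | x4 | Output
----------------
0 | 0 | 1
0 | 1 | 0
1 | 0 | 0
1 | 1 | 0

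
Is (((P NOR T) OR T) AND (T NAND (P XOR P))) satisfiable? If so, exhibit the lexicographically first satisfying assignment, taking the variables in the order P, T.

P=0, T=0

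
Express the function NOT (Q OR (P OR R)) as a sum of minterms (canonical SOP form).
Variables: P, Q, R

Σm(0) = (NOT P AND NOT Q AND NOT R)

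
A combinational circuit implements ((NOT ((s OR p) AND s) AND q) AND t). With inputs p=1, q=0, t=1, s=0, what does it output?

Substituting: ((NOT ((0 OR 1) AND 0) AND 0) AND 1)
= 0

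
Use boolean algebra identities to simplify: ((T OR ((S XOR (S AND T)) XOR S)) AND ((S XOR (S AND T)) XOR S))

By absorption (E AND (E OR v) = E) then XOR self-cancellation ((E XOR v) XOR v = E):
= (S AND T)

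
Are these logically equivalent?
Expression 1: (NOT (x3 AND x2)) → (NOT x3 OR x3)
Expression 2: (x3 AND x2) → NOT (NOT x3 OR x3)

No, Inverse is not equivalent to original (counterexample: x2=1, x3=1)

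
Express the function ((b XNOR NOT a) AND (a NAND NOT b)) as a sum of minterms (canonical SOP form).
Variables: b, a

Σm(2) = (b AND NOT a)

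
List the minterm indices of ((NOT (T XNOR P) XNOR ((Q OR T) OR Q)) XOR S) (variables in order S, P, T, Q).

Σm(0, 2, 3, 5, 9, 12, 14, 15) = (NOT S AND NOT P AND NOT T AND NOT Q) OR (NOT S AND NOT P AND T AND NOT Q) OR (NOT S AND NOT P AND T AND Q) OR (NOT S AND P AND NOT T AND Q) OR (S AND NOT P AND NOT T AND Q) OR (S AND P AND NOT T AND NOT Q) OR (S AND P AND T AND NOT Q) OR (S AND P AND T AND Q)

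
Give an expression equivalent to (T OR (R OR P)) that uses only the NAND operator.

((T NAND T) NAND (((R NAND R) NAND (P NAND P)) NAND ((R NAND R) NAND (P NAND P))))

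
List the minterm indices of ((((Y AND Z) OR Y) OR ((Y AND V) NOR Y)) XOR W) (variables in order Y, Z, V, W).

Σm(0, 2, 4, 6, 8, 10, 12, 14) = (NOT Y AND NOT Z AND NOT V AND NOT W) OR (NOT Y AND NOT Z AND V AND NOT W) OR (NOT Y AND Z AND NOT V AND NOT W) OR (NOT Y AND Z AND V AND NOT W) OR (Y AND NOT Z AND NOT V AND NOT W) OR (Y AND NOT Z AND V AND NOT W) OR (Y AND Z AND NOT V AND NOT W) OR (Y AND Z AND V AND NOT W)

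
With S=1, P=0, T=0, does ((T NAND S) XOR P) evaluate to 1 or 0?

Substituting: ((0 NAND 1) XOR 0)
= 1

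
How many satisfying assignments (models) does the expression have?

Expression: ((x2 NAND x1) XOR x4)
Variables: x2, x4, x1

Satisfying assignments: (0,0,0), (0,0,1), (1,0,0), (1,1,1)
Count: 4 out of 8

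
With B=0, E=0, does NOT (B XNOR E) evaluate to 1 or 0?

Substituting: NOT (0 XNOR 0)
= 0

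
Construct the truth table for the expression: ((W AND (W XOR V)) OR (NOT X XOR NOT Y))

X | W | Y | V | Output
----------------------
0 | 0 | 0 | 0 | 0
0 | 0 | 0 | 1 | 0
0 | 0 | 1 | 0 | 1
0 | 0 | 1 | 1 | 1
0 | 1 | 0 | 0 | 1
0 | 1 | 0 | 1 | 0
0 | 1 | 1 | 0 | 1
0 | 1 | 1 | 1 | 1
1 | 0 | 0 | 0 | 1
1 | 0 | 0 | 1 | 1
1 | 0 | 1 | 0 | 0
1 | 0 | 1 | 1 | 0
1 | 1 | 0 | 0 | 1
1 | 1 | 0 | 1 | 1
1 | 1 | 1 | 0 | 1
1 | 1 | 1 | 1 | 0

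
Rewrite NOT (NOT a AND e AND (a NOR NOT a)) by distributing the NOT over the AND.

a OR NOT e OR NOT (a NOR NOT a)
De Morgan's: NOT(AND of terms) = OR of negations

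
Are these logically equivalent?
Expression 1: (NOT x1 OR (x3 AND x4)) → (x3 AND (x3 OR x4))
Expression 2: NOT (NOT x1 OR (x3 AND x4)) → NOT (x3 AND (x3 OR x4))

No, Inverse is not equivalent to original (counterexample: x1=0, x3=0, x4=0)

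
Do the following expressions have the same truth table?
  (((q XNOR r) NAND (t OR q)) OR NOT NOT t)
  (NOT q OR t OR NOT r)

Yes, they are equivalent — the two output columns agree on all 8 assignments:
q | t | r | Expression 1 | Expression 2
---------------------------------------
0 | 0 | 0 | 1 | 1
0 | 0 | 1 | 1 | 1
0 | 1 | 0 | 1 | 1
0 | 1 | 1 | 1 | 1
1 | 0 | 0 | 1 | 1
1 | 0 | 1 | 0 | 0
1 | 1 | 0 | 1 | 1
1 | 1 | 1 | 1 | 1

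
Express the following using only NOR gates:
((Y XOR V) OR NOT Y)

((((((Y NOR V) NOR (Y NOR V)) NOR ((Y NOR V) NOR (Y NOR V))) NOR ((((Y NOR Y) NOR (V NOR V)) NOR ((Y NOR Y) NOR (V NOR V))) NOR (((Y NOR Y) NOR (V NOR V)) NOR ((Y NOR Y) NOR (V NOR V))))) NOR (Y NOR Y)) NOR (((((Y NOR V) NOR (Y NOR V)) NOR ((Y NOR V) NOR (Y NOR V))) NOR ((((Y NOR Y) NOR (V NOR V)) NOR ((Y NOR Y) NOR (V NOR V))) NOR (((Y NOR Y) NOR (V NOR V)) NOR ((Y NOR Y) NOR (V NOR V))))) NOR (Y NOR Y)))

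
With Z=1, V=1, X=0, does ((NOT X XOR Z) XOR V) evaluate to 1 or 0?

Substituting: ((NOT 0 XOR 1) XOR 1)
= 1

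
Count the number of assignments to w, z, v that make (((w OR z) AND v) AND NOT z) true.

Satisfying assignments: (1,0,1)
Count: 1 out of 8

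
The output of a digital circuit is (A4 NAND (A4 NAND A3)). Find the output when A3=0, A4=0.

Substituting: (0 NAND (0 NAND 0))
= 1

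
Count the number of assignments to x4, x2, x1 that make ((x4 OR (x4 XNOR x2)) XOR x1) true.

Satisfying assignments: (0,0,0), (0,1,1), (1,0,0), (1,1,0)
Count: 4 out of 8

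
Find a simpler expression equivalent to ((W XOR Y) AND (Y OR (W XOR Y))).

By absorption (E AND (E OR v) = E):
= (W XOR Y)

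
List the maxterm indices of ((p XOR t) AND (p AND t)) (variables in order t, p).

ΠM(0, 1, 2, 3) = (t OR p) AND (t OR NOT p) AND (NOT t OR p) AND (NOT t OR NOT p)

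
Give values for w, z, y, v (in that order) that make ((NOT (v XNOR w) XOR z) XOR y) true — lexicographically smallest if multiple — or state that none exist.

w=0, z=0, y=0, v=1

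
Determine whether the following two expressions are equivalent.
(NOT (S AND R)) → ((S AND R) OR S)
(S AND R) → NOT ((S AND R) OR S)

No, Inverse is not equivalent to original (counterexample: S=0, R=0)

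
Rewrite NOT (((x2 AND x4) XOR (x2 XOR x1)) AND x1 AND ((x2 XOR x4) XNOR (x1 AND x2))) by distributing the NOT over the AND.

NOT ((x2 AND x4) XOR (x2 XOR x1)) OR NOT x1 OR NOT ((x2 XOR x4) XNOR (x1 AND x2))
De Morgan's: NOT(AND of terms) = OR of negations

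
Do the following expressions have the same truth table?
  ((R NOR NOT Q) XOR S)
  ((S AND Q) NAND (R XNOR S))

No. Counterexample: with S=0, R=0, Q=0, Expression 1 = 0 but Expression 2 = 1.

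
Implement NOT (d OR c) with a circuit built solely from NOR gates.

(((d NOR c) NOR (d NOR c)) NOR ((d NOR c) NOR (d NOR c)))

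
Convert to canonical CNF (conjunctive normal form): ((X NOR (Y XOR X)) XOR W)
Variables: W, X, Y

(W OR X OR NOT Y) AND (W OR NOT X OR Y) AND (W OR NOT X OR NOT Y) AND (NOT W OR X OR Y)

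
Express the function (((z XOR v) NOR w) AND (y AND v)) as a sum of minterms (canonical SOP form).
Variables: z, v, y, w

Σm(14) = (z AND v AND y AND NOT w)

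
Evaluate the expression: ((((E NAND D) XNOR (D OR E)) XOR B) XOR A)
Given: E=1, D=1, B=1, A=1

Substituting: ((((1 NAND 1) XNOR (1 OR 1)) XOR 1) XOR 1)
= 0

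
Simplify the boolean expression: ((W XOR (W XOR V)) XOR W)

By XOR self-cancellation ((E XOR v) XOR v = E):
= (W XOR V)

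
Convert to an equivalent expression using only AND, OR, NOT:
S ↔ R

(S AND R) OR (NOT S AND NOT R)
(Biconditional = both true or both false)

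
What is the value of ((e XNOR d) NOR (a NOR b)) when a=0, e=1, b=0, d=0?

Substituting: ((1 XNOR 0) NOR (0 NOR 0))
= 0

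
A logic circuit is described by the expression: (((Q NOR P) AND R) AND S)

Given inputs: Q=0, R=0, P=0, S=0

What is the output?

Substituting: (((0 NOR 0) AND 0) AND 0)
= 0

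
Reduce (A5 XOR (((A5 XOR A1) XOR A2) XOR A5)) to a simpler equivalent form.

By XOR self-cancellation ((E XOR v) XOR v = E):
= ((A5 XOR A1) XOR A2)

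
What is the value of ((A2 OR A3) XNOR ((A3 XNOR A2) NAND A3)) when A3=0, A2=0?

Substituting: ((0 OR 0) XNOR ((0 XNOR 0) NAND 0))
= 0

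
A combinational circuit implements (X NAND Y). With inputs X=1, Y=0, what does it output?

Substituting: (1 NAND 0)
= 1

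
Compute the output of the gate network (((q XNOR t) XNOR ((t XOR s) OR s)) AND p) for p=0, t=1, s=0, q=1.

Substituting: (((1 XNOR 1) XNOR ((1 XOR 0) OR 0)) AND 0)
= 0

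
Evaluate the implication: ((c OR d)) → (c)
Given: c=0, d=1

Antecedent ((c OR d)) = 1; consequent (c) = 0.
1 → 0 = 0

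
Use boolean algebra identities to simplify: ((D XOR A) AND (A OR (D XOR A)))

By absorption (E AND (E OR v) = E):
= (D XOR A)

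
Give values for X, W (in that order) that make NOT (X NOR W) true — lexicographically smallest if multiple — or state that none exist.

X=0, W=1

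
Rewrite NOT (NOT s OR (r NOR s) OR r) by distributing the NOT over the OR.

s AND NOT (r NOR s) AND NOT r
De Morgan's: NOT(OR of terms) = AND of negations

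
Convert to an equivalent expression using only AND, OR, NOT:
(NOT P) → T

P OR T
(Implication elimination: A → B = NOT A OR B)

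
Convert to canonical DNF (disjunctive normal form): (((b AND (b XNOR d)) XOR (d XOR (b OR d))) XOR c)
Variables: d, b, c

(NOT d AND NOT b AND c) OR (NOT d AND b AND NOT c) OR (d AND NOT b AND c) OR (d AND b AND NOT c)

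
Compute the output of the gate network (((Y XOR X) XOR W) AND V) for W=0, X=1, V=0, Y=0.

Substituting: (((0 XOR 1) XOR 0) AND 0)
= 0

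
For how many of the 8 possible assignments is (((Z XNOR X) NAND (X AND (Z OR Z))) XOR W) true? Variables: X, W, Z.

Satisfying assignments: (0,0,0), (0,0,1), (1,0,0), (1,1,1)
Count: 4 out of 8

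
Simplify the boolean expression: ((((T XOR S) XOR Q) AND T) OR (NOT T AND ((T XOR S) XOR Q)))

By distribution ((E AND v) OR (E AND NOT v) = E):
= ((T XOR S) XOR Q)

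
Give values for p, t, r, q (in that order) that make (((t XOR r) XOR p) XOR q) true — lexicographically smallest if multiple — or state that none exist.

p=0, t=0, r=0, q=1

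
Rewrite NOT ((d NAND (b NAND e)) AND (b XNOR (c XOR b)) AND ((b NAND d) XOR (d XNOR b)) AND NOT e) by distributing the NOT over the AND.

NOT (d NAND (b NAND e)) OR NOT (b XNOR (c XOR b)) OR NOT ((b NAND d) XOR (d XNOR b)) OR e
De Morgan's: NOT(AND of terms) = OR of negations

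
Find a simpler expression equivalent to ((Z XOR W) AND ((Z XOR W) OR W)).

By absorption (E AND (E OR v) = E):
= (Z XOR W)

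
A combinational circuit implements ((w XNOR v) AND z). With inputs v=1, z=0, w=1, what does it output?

Substituting: ((1 XNOR 1) AND 0)
= 0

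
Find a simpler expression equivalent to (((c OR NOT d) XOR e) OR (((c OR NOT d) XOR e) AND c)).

By absorption (E OR (E AND v) = E):
= ((c OR NOT d) XOR e)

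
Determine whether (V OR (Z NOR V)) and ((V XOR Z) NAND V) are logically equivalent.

No. Counterexample: with Z=0, V=1, Expression 1 = 1 but Expression 2 = 0.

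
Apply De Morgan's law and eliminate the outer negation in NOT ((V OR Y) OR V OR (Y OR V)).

NOT (V OR Y) AND NOT V AND NOT (Y OR V)
De Morgan's: NOT(OR of terms) = AND of negations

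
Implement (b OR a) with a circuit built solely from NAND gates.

((b NAND b) NAND (a NAND a))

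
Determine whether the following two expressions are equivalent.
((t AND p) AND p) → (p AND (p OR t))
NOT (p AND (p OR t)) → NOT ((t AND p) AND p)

Yes, Contrapositive is always equivalent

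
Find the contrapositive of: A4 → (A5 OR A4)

Contrapositive: NOT (A5 OR A4) → NOT A4
Note: A statement and its contrapositive are logically equivalent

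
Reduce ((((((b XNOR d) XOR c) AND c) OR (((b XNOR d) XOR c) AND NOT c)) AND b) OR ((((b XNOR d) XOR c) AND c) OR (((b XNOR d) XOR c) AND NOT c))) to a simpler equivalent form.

By absorption (E OR (E AND v) = E) then distribution ((E AND v) OR (E AND NOT v) = E):
= ((b XNOR d) XOR c)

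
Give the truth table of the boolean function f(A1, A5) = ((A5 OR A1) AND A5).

A1 | A5 | Output
----------------
0 | 0 | 0
0 | 1 | 1
1 | 0 | 0
1 | 1 | 1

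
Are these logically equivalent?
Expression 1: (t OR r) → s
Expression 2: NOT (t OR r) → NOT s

No, Inverse is not equivalent to original (counterexample: r=0, t=0, s=1)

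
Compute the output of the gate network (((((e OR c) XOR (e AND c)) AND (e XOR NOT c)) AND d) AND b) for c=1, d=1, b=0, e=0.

Substituting: (((((0 OR 1) XOR (0 AND 1)) AND (0 XOR NOT 1)) AND 1) AND 0)
= 0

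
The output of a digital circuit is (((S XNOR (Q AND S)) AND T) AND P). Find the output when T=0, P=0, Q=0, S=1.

Substituting: (((1 XNOR (0 AND 1)) AND 0) AND 0)
= 0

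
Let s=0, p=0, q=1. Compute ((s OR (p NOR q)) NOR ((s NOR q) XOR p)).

Substituting: ((0 OR (0 NOR 1)) NOR ((0 NOR 1) XOR 0))
= 1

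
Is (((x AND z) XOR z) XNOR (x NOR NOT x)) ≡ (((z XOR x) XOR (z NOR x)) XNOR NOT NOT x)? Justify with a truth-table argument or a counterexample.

No. Counterexample: with x=0, z=0, Expression 1 = 1 but Expression 2 = 0.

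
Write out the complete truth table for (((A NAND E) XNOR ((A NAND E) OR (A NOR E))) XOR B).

B | A | E | Output
------------------
0 | 0 | 0 | 1
0 | 0 | 1 | 1
0 | 1 | 0 | 1
0 | 1 | 1 | 1
1 | 0 | 0 | 0
1 | 0 | 1 | 0
1 | 1 | 0 | 0
1 | 1 | 1 | 0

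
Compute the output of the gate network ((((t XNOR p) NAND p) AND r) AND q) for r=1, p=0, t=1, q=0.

Substituting: ((((1 XNOR 0) NAND 0) AND 1) AND 0)
= 0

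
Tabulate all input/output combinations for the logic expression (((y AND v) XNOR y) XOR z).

z | y | v | Output
------------------
0 | 0 | 0 | 1
0 | 0 | 1 | 1
0 | 1 | 0 | 0
0 | 1 | 1 | 1
1 | 0 | 0 | 0
1 | 0 | 1 | 0
1 | 1 | 0 | 1
1 | 1 | 1 | 0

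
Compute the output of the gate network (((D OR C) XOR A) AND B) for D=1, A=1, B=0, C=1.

Substituting: (((1 OR 1) XOR 1) AND 0)
= 0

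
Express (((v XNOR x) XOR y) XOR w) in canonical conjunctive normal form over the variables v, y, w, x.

(v OR y OR w OR NOT x) AND (v OR y OR NOT w OR x) AND (v OR NOT y OR w OR x) AND (v OR NOT y OR NOT w OR NOT x) AND (NOT v OR y OR w OR x) AND (NOT v OR y OR NOT w OR NOT x) AND (NOT v OR NOT y OR w OR NOT x) AND (NOT v OR NOT y OR NOT w OR x)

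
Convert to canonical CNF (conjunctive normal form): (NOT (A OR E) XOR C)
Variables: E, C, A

(E OR C OR NOT A) AND (E OR NOT C OR A) AND (NOT E OR C OR A) AND (NOT E OR C OR NOT A)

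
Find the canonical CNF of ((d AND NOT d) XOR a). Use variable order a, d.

(a OR d) AND (a OR NOT d)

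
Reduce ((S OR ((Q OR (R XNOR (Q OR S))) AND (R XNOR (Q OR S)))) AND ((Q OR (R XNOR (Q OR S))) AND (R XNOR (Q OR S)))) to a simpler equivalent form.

By absorption (E AND (E OR v) = E) then absorption (E AND (E OR v) = E):
= (R XNOR (Q OR S))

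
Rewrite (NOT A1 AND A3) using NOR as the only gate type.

(((A1 NOR A1) NOR (A1 NOR A1)) NOR (A3 NOR A3))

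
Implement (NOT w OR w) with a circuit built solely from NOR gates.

(((w NOR w) NOR w) NOR ((w NOR w) NOR w))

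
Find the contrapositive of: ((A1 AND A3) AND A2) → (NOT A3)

Contrapositive: A3 → NOT ((A1 AND A3) AND A2)
Note: A statement and its contrapositive are logically equivalent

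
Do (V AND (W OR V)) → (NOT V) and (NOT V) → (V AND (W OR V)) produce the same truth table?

No, Converse is not equivalent to original (counterexample: W=0, V=0)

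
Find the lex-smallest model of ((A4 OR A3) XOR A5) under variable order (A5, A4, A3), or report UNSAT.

A5=0, A4=0, A3=1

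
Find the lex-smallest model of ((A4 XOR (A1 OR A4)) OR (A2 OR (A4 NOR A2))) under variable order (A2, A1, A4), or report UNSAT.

A2=0, A1=0, A4=0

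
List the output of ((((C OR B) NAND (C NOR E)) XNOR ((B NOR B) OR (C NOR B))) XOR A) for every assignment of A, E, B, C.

A | E | B | C | Output
----------------------
0 | 0 | 0 | 0 | 1
0 | 0 | 0 | 1 | 1
0 | 0 | 1 | 0 | 1
0 | 0 | 1 | 1 | 0
0 | 1 | 0 | 0 | 1
0 | 1 | 0 | 1 | 1
0 | 1 | 1 | 0 | 0
0 | 1 | 1 | 1 | 0
1 | 0 | 0 | 0 | 0
1 | 0 | 0 | 1 | 0
1 | 0 | 1 | 0 | 0
1 | 0 | 1 | 1 | 1
1 | 1 | 0 | 0 | 0
1 | 1 | 0 | 1 | 0
1 | 1 | 1 | 0 | 1
1 | 1 | 1 | 1 | 1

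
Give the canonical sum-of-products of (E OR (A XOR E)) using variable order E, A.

Σm(1, 2, 3) = (NOT E AND A) OR (E AND NOT A) OR (E AND A)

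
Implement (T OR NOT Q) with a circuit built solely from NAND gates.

((T NAND T) NAND ((Q NAND Q) NAND (Q NAND Q)))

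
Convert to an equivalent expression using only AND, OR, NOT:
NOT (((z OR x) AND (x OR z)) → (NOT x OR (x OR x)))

((z OR x) AND (x OR z)) AND NOT (NOT x OR (x OR x))
(Negated implication: NOT(A → B) = A AND NOT B)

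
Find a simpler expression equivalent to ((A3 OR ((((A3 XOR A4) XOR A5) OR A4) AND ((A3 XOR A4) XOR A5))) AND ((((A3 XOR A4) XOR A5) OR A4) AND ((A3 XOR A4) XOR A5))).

By absorption (E AND (E OR v) = E) then absorption (E AND (E OR v) = E):
= ((A3 XOR A4) XOR A5)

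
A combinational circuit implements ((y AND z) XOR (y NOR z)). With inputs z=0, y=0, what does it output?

Substituting: ((0 AND 0) XOR (0 NOR 0))
= 1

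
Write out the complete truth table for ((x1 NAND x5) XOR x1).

x1 | x5 | Output
----------------
0 | 0 | 1
0 | 1 | 1
1 | 0 | 0
1 | 1 | 1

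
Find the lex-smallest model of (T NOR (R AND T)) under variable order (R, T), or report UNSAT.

R=0, T=0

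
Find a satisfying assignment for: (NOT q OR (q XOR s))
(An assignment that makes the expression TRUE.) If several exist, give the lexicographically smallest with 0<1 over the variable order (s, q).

s=0, q=0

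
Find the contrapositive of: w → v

Contrapositive: NOT v → NOT w
Note: A statement and its contrapositive are logically equivalent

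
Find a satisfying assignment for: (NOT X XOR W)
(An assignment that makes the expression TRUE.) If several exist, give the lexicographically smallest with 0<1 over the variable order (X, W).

X=0, W=0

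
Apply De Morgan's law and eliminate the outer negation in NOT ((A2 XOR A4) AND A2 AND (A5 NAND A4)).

NOT (A2 XOR A4) OR NOT A2 OR NOT (A5 NAND A4)
De Morgan's: NOT(AND of terms) = OR of negations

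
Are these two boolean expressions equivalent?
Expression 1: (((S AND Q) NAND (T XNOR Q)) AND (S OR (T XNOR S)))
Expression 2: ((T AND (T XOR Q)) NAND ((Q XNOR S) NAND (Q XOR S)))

No. Counterexample: with S=0, T=1, Q=1, Expression 1 = 0 but Expression 2 = 1.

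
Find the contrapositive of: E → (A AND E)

Contrapositive: NOT (A AND E) → NOT E
Note: A statement and its contrapositive are logically equivalent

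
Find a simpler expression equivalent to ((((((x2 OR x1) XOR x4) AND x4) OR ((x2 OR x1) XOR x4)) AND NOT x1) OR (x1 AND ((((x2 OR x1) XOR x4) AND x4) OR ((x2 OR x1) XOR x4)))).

By distribution ((E AND v) OR (E AND NOT v) = E) then absorption (E OR (E AND v) = E):
= ((x2 OR x1) XOR x4)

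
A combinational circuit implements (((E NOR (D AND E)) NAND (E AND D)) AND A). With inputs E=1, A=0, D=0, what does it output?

Substituting: (((1 NOR (0 AND 1)) NAND (1 AND 0)) AND 0)
= 0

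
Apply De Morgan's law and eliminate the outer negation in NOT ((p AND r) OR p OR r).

NOT (p AND r) AND NOT p AND NOT r
De Morgan's: NOT(OR of terms) = AND of negations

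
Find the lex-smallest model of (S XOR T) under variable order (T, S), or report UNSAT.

T=0, S=1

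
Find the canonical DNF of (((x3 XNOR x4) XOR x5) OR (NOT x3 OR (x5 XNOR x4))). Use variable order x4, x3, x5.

(NOT x4 AND NOT x3 AND NOT x5) OR (NOT x4 AND NOT x3 AND x5) OR (NOT x4 AND x3 AND NOT x5) OR (NOT x4 AND x3 AND x5) OR (x4 AND NOT x3 AND NOT x5) OR (x4 AND NOT x3 AND x5) OR (x4 AND x3 AND NOT x5) OR (x4 AND x3 AND x5)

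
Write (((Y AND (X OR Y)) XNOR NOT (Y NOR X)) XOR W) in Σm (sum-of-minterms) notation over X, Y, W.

Σm(0, 2, 5, 6) = (NOT X AND NOT Y AND NOT W) OR (NOT X AND Y AND NOT W) OR (X AND NOT Y AND W) OR (X AND Y AND NOT W)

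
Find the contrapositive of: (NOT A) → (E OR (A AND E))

Contrapositive: NOT (E OR (A AND E)) → A
Note: A statement and its contrapositive are logically equivalent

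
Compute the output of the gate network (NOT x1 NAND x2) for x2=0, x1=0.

Substituting: (NOT 0 NAND 0)
= 1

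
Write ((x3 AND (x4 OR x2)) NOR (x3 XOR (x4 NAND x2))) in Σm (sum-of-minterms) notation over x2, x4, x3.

Σm(1, 6) = (NOT x2 AND NOT x4 AND x3) OR (x2 AND x4 AND NOT x3)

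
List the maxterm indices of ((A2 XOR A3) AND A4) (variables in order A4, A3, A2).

ΠM(0, 1, 2, 3, 4, 7) = (A4 OR A3 OR A2) AND (A4 OR A3 OR NOT A2) AND (A4 OR NOT A3 OR A2) AND (A4 OR NOT A3 OR NOT A2) AND (NOT A4 OR A3 OR A2) AND (NOT A4 OR NOT A3 OR NOT A2)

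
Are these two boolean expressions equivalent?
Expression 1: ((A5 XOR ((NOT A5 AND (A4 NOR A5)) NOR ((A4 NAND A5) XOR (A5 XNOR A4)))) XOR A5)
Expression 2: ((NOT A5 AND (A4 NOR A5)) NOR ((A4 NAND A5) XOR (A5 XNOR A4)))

Yes, they are equivalent — the two output columns agree on all 4 assignments:
A5 | A4 | Expression 1 | Expression 2
-------------------------------------
0 | 0 | 0 | 0
0 | 1 | 0 | 0
1 | 0 | 0 | 0
1 | 1 | 0 | 0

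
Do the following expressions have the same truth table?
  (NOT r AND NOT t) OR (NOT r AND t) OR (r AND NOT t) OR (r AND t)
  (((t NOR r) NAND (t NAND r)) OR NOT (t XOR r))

Yes, they are equivalent — the two output columns agree on all 4 assignments:
r | t | Expression 1 | Expression 2
-----------------------------------
0 | 0 | 1 | 1
0 | 1 | 1 | 1
1 | 0 | 1 | 1
1 | 1 | 1 | 1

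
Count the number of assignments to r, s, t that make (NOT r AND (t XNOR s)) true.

Satisfying assignments: (0,0,0), (0,1,1)
Count: 2 out of 8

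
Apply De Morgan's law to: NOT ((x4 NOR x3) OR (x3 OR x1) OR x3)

NOT (x4 NOR x3) AND NOT (x3 OR x1) AND NOT x3
De Morgan's: NOT(OR of terms) = AND of negations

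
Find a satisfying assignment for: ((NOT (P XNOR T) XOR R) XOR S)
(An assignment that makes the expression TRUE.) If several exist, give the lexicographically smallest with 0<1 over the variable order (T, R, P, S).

T=0, R=0, P=0, S=1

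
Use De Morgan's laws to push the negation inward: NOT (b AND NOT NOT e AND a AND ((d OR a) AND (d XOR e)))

NOT b OR NOT e OR NOT a OR NOT ((d OR a) AND (d XOR e))
De Morgan's: NOT(AND of terms) = OR of negations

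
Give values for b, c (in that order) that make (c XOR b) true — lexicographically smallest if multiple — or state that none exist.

b=0, c=1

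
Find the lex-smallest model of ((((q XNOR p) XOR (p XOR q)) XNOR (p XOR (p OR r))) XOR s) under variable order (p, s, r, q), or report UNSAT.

p=0, s=0, r=1, q=0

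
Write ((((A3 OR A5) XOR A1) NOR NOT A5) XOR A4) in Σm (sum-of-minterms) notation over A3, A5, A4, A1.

Σm(2, 3, 5, 6, 10, 11, 13, 14) = (NOT A3 AND NOT A5 AND A4 AND NOT A1) OR (NOT A3 AND NOT A5 AND A4 AND A1) OR (NOT A3 AND A5 AND NOT A4 AND A1) OR (NOT A3 AND A5 AND A4 AND NOT A1) OR (A3 AND NOT A5 AND A4 AND NOT A1) OR (A3 AND NOT A5 AND A4 AND A1) OR (A3 AND A5 AND NOT A4 AND A1) OR (A3 AND A5 AND A4 AND NOT A1)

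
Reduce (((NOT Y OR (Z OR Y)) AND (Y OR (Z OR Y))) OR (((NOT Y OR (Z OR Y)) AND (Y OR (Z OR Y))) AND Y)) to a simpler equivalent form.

By absorption (E OR (E AND v) = E) then distribution ((E OR v) AND (E OR NOT v) = E):
= (Z OR Y)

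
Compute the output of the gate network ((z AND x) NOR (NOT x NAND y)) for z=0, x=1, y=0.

Substituting: ((0 AND 1) NOR (NOT 1 NAND 0))
= 0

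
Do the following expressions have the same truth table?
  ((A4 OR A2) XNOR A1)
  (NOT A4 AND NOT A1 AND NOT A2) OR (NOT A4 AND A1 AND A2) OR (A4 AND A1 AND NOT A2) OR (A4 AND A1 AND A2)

Yes, they are equivalent — the two output columns agree on all 8 assignments:
A4 | A1 | A2 | Expression 1 | Expression 2
------------------------------------------
0 | 0 | 0 | 1 | 1
0 | 0 | 1 | 0 | 0
0 | 1 | 0 | 0 | 0
0 | 1 | 1 | 1 | 1
1 | 0 | 0 | 0 | 0
1 | 0 | 1 | 0 | 0
1 | 1 | 0 | 1 | 1
1 | 1 | 1 | 1 | 1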